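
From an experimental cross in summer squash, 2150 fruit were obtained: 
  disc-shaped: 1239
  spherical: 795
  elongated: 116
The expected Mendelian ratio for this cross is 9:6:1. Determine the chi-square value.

3.395

The 9:6:1 ratio has 16 parts, so with N = 2150 the expected counts are:
  disc-shaped: 2150 × 9/16 = 1209.375
  spherical: 2150 × 6/16 = 806.25
  elongated: 2150 × 1/16 = 134.375
χ² = Σ (O − E)² / E
  disc-shaped: (1239 − 1209.375)² / 1209.375 = 0.7257
  spherical: (795 − 806.25)² / 806.25 = 0.1570
  elongated: (116 − 134.375)² / 134.375 = 2.5127
χ² = 0.7257 + 0.1570 + 2.5127 = 3.3954 ≈ 3.395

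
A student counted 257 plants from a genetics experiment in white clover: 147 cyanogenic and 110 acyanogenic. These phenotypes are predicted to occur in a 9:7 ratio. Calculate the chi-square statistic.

0.094

Total ratio parts = 16. Expected numbers out of 257:
  cyanogenic: 257 × 9/16 = 144.5625
  acyanogenic: 257 × 7/16 = 112.4375
χ² = Σ (O − E)² / E
  cyanogenic: (147 − 144.5625)² / 144.5625 = 0.0411
  acyanogenic: (110 − 112.4375)² / 112.4375 = 0.0528
χ² = 0.0411 + 0.0528 = 0.0939 ≈ 0.094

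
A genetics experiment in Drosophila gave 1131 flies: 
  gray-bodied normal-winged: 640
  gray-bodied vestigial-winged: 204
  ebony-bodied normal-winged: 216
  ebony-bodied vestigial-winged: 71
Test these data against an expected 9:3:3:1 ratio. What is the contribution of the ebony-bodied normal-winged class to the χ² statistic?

0.073

Expected counts for N = 1131 under a 9:3:3:1 ratio (total parts = 16):
  gray-bodied normal-winged: 1131 × 9/16 = 636.1875
  gray-bodied vestigial-winged: 1131 × 3/16 = 212.0625
  ebony-bodied normal-winged: 1131 × 3/16 = 212.0625
  ebony-bodied vestigial-winged: 1131 × 1/16 = 70.6875
Contribution of ebony-bodied normal-winged: (216 − 212.0625)² / 212.0625 = 0.0731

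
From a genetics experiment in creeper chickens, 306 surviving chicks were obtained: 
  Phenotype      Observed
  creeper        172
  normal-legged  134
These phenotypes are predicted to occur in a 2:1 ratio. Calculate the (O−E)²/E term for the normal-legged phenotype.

10.039

Under the 2:1 hypothesis (Σ ratio = 3, N = 306):
  creeper: 306 × 2/3 = 204
  normal-legged: 306 × 1/3 = 102
Contribution of normal-legged: (134 − 102)² / 102 = 10.0392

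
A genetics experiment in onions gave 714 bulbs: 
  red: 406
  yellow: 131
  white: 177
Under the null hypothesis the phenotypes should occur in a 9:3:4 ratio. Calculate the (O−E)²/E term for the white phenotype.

Total ratio parts = 16. Expected numbers out of 714:
  red: 714 × 9/16 = 401.625
  yellow: 714 × 3/16 = 133.875
  white: 714 × 4/16 = 178.5
Contribution of white: (177 − 178.5)² / 178.5 = 0.0126

0.013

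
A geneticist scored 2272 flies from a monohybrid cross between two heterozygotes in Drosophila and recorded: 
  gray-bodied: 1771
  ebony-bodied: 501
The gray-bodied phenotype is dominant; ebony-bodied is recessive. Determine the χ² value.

10.538

For a monohybrid cross between heterozygotes with complete dominance, the expected phenotypic ratio is 3:1.
Under the 3:1 hypothesis (Σ ratio = 4, N = 2272):
  gray-bodied: 2272 × 3/4 = 1704
  ebony-bodied: 2272 × 1/4 = 568
χ² = Σ (O − E)² / E
  gray-bodied: (1771 − 1704)² / 1704 = 2.6344
  ebony-bodied: (501 − 568)² / 568 = 7.9032
χ² = 2.6344 + 7.9032 = 10.5376 ≈ 10.538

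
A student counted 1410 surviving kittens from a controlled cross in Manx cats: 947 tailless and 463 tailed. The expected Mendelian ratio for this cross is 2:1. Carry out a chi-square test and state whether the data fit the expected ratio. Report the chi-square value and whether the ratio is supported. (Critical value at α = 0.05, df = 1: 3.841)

Under the 2:1 hypothesis (Σ ratio = 3, N = 1410):
  tailless: 1410 × 2/3 = 940
  tailed: 1410 × 1/3 = 470
χ² = Σ (O − E)² / E
  tailless: (947 − 940)² / 940 = 0.0521
  tailed: (463 − 470)² / 470 = 0.1043
χ² = 0.0521 + 0.1043 = 0.1564 ≈ 0.156
Degrees of freedom = 2 − 1 = 1; critical value at α = 0.05 is 3.841.
Since 0.156 < 3.841, we fail to reject the null hypothesis — the data are consistent with the 2:1 ratio.

0.156; consistent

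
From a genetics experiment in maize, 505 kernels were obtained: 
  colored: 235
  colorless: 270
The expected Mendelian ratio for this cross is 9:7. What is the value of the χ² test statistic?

19.369

Total ratio parts = 16. Expected numbers out of 505:
  colored: 505 × 9/16 = 284.0625
  colorless: 505 × 7/16 = 220.9375
χ² = Σ (O − E)² / E
  colored: (235 − 284.0625)² / 284.0625 = 8.4739
  colorless: (270 − 220.9375)² / 220.9375 = 10.8951
χ² = 8.4739 + 10.8951 = 19.369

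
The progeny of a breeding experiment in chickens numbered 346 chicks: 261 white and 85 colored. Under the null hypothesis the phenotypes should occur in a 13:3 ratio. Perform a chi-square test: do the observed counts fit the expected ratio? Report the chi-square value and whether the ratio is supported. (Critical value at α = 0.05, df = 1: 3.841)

Under the 13:3 hypothesis (Σ ratio = 16, N = 346):
  white: 346 × 13/16 = 281.125
  colored: 346 × 3/16 = 64.875
χ² = Σ (O − E)² / E
  white: (261 − 281.125)² / 281.125 = 1.4407
  colored: (85 − 64.875)² / 64.875 = 6.2430
χ² = 1.4407 + 6.2430 = 7.6837 ≈ 7.684
Degrees of freedom = 2 − 1 = 1; critical value at α = 0.05 is 3.841.
Since 7.684 > 3.841, we reject the null hypothesis — the data do not fit the 13:3 ratio.

7.684; not consistent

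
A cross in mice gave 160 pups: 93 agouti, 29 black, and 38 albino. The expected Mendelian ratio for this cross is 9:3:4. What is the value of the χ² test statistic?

Total ratio parts = 16. Expected numbers out of 160:
  agouti: 160 × 9/16 = 90
  black: 160 × 3/16 = 30
  albino: 160 × 4/16 = 40
χ² = Σ (O − E)² / E
  agouti: (93 − 90)² / 90 = 0.1000
  black: (29 − 30)² / 30 = 0.0333
  albino: (38 − 40)² / 40 = 0.1000
χ² = 0.1000 + 0.0333 + 0.1000 = 0.2333 ≈ 0.233

0.233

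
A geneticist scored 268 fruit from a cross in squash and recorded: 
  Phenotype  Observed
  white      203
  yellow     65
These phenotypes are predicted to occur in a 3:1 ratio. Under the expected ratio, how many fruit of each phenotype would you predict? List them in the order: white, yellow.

The 3:1 ratio has 4 parts, so with N = 268 the expected counts are:
  white: 268 × 3/4 = 201
  yellow: 268 × 1/4 = 67

201, 67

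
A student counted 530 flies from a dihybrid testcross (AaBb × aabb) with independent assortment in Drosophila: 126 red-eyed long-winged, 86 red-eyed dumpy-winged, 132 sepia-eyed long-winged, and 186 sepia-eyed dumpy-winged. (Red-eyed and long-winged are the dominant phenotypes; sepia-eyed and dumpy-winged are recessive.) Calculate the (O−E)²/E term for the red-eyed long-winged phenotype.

0.319

A dihybrid testcross with independent assortment gives a 1:1:1:1 ratio.
Expected counts for N = 530 under a 1:1:1:1 ratio (total parts = 4):
  red-eyed long-winged: 530 × 1/4 = 132.5
  red-eyed dumpy-winged: 530 × 1/4 = 132.5
  sepia-eyed long-winged: 530 × 1/4 = 132.5
  sepia-eyed dumpy-winged: 530 × 1/4 = 132.5
Contribution of red-eyed long-winged: (126 − 132.5)² / 132.5 = 0.3189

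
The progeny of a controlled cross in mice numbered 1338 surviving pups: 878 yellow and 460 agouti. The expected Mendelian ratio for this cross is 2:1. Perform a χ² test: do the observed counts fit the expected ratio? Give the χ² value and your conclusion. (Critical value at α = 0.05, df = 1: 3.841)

The 2:1 ratio has 3 parts, so with N = 1338 the expected counts are:
  yellow: 1338 × 2/3 = 892
  agouti: 1338 × 1/3 = 446
χ² = Σ (O − E)² / E
  yellow: (878 − 892)² / 892 = 0.2197
  agouti: (460 − 446)² / 446 = 0.4395
χ² = 0.2197 + 0.4395 = 0.6592 ≈ 0.659
Degrees of freedom = 2 − 1 = 1; critical value at α = 0.05 is 3.841.
Since 0.659 < 3.841, we fail to reject the null hypothesis — the data are consistent with the 2:1 ratio.

0.659; consistent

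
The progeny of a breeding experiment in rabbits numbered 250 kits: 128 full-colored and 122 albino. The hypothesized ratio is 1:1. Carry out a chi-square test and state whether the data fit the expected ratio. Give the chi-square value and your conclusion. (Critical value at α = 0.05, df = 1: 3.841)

0.144; consistent

The 1:1 ratio has 2 parts, so with N = 250 the expected counts are:
  full-colored: 250 × 1/2 = 125
  albino: 250 × 1/2 = 125
χ² = Σ (O − E)² / E
  full-colored: (128 − 125)² / 125 = 0.0720
  albino: (122 − 125)² / 125 = 0.0720
χ² = 0.0720 + 0.0720 = 0.144
Degrees of freedom = 2 − 1 = 1; critical value at α = 0.05 is 3.841.
Since 0.144 < 3.841, we fail to reject the null hypothesis — the data are consistent with the 1:1 ratio.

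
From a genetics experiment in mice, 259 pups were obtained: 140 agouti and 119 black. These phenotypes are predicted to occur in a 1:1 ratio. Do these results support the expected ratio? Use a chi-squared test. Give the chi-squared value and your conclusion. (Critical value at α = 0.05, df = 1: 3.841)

Expected counts for N = 259 under a 1:1 ratio (total parts = 2):
  agouti: 259 × 1/2 = 129.5
  black: 259 × 1/2 = 129.5
χ² = Σ (O − E)² / E
  agouti: (140 − 129.5)² / 129.5 = 0.8514
  black: (119 − 129.5)² / 129.5 = 0.8514
χ² = 0.8514 + 0.8514 = 1.7028 ≈ 1.703
Degrees of freedom = 2 − 1 = 1; critical value at α = 0.05 is 3.841.
Since 1.703 < 3.841, we fail to reject the null hypothesis — the data are consistent with the 1:1 ratio.

1.703; consistent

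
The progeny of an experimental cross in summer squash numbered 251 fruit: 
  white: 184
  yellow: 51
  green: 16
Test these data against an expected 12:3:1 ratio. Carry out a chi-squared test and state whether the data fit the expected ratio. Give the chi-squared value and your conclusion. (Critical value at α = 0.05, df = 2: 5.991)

0.432; consistent

Under the 12:3:1 hypothesis (Σ ratio = 16, N = 251):
  white: 251 × 12/16 = 188.25
  yellow: 251 × 3/16 = 47.0625
  green: 251 × 1/16 = 15.6875
χ² = Σ (O − E)² / E
  white: (184 − 188.25)² / 188.25 = 0.0959
  yellow: (51 − 47.0625)² / 47.0625 = 0.3294
  green: (16 − 15.6875)² / 15.6875 = 0.0062
χ² = 0.0959 + 0.3294 + 0.0062 = 0.4315 ≈ 0.432
Degrees of freedom = 3 − 1 = 2; critical value at α = 0.05 is 5.991.
Since 0.432 < 5.991, we fail to reject the null hypothesis — the data are consistent with the 12:3:1 ratio.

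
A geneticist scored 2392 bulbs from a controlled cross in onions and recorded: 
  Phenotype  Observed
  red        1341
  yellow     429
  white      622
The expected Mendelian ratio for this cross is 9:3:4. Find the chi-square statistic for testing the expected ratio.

1.826

Expected counts for N = 2392 under a 9:3:4 ratio (total parts = 16):
  red: 2392 × 9/16 = 1345.5
  yellow: 2392 × 3/16 = 448.5
  white: 2392 × 4/16 = 598
χ² = Σ (O − E)² / E
  red: (1341 − 1345.5)² / 1345.5 = 0.0151
  yellow: (429 − 448.5)² / 448.5 = 0.8478
  white: (622 − 598)² / 598 = 0.9632
χ² = 0.0151 + 0.8478 + 0.9632 = 1.8261 ≈ 1.826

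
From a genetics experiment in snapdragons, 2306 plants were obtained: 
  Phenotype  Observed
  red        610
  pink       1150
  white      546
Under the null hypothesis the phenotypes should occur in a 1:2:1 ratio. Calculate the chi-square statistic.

3.568

Expected counts for N = 2306 under a 1:2:1 ratio (total parts = 4):
  red: 2306 × 1/4 = 576.5
  pink: 2306 × 2/4 = 1153
  white: 2306 × 1/4 = 576.5
χ² = Σ (O − E)² / E
  red: (610 − 576.5)² / 576.5 = 1.9467
  pink: (1150 − 1153)² / 1153 = 0.0078
  white: (546 − 576.5)² / 576.5 = 1.6136
χ² = 1.9467 + 0.0078 + 1.6136 = 3.5681 ≈ 3.568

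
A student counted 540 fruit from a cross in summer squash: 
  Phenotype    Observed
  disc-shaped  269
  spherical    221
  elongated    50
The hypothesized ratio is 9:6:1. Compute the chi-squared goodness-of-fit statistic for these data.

Under the 9:6:1 hypothesis (Σ ratio = 16, N = 540):
  disc-shaped: 540 × 9/16 = 303.75
  spherical: 540 × 6/16 = 202.5
  elongated: 540 × 1/16 = 33.75
χ² = Σ (O − E)² / E
  disc-shaped: (269 − 303.75)² / 303.75 = 3.9755
  spherical: (221 − 202.5)² / 202.5 = 1.6901
  elongated: (50 − 33.75)² / 33.75 = 7.8241
χ² = 3.9755 + 1.6901 + 7.8241 = 13.4897 ≈ 13.490

13.490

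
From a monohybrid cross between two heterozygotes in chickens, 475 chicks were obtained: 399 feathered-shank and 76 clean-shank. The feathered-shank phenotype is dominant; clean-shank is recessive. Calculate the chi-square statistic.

For a monohybrid cross between heterozygotes with complete dominance, the expected phenotypic ratio is 3:1.
Under the 3:1 hypothesis (Σ ratio = 4, N = 475):
  feathered-shank: 475 × 3/4 = 356.25
  clean-shank: 475 × 1/4 = 118.75
χ² = Σ (O − E)² / E
  feathered-shank: (399 − 356.25)² / 356.25 = 5.1300
  clean-shank: (76 − 118.75)² / 118.75 = 15.3900
χ² = 5.1300 + 15.3900 = 20.520

20.520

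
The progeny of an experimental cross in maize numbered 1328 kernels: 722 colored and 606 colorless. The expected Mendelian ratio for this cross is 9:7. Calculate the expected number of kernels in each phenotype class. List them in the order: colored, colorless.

747, 581

Expected counts for N = 1328 under a 9:7 ratio (total parts = 16):
  colored: 1328 × 9/16 = 747
  colorless: 1328 × 7/16 = 581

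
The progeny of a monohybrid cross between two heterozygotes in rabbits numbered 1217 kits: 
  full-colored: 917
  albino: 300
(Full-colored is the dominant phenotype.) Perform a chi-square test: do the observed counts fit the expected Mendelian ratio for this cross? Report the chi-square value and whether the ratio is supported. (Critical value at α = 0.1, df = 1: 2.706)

For a monohybrid cross between heterozygotes with complete dominance, the expected phenotypic ratio is 3:1.
The 3:1 ratio has 4 parts, so with N = 1217 the expected counts are:
  full-colored: 1217 × 3/4 = 912.75
  albino: 1217 × 1/4 = 304.25
χ² = Σ (O − E)² / E
  full-colored: (917 − 912.75)² / 912.75 = 0.0198
  albino: (300 − 304.25)² / 304.25 = 0.0594
χ² = 0.0198 + 0.0594 = 0.0792 ≈ 0.079
Degrees of freedom = 2 − 1 = 1; critical value at α = 0.1 is 2.706.
Since 0.079 < 2.706, we fail to reject the null hypothesis — the data are consistent with the 3:1 ratio.

0.079; consistent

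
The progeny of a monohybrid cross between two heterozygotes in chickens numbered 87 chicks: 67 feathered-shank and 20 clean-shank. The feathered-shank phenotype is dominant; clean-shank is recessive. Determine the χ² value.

For a monohybrid cross between heterozygotes with complete dominance, the expected phenotypic ratio is 3:1.
Under the 3:1 hypothesis (Σ ratio = 4, N = 87):
  feathered-shank: 87 × 3/4 = 65.25
  clean-shank: 87 × 1/4 = 21.75
χ² = Σ (O − E)² / E
  feathered-shank: (67 − 65.25)² / 65.25 = 0.0469
  clean-shank: (20 − 21.75)² / 21.75 = 0.1408
χ² = 0.0469 + 0.1408 = 0.1877 ≈ 0.188

0.188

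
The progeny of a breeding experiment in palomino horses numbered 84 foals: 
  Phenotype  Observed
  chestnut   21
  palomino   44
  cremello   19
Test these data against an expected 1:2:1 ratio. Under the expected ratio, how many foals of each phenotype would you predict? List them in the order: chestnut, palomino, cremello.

The 1:2:1 ratio has 4 parts, so with N = 84 the expected counts are:
  chestnut: 84 × 1/4 = 21
  palomino: 84 × 2/4 = 42
  cremello: 84 × 1/4 = 21

21, 42, 21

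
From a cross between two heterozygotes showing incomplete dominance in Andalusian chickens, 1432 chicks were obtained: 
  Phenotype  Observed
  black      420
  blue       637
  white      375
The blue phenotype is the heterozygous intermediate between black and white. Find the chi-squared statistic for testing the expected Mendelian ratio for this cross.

20.261

With incomplete dominance, a heterozygote × heterozygote cross gives a 1:2:1 phenotypic ratio.
Total ratio parts = 4. Expected numbers out of 1432:
  black: 1432 × 1/4 = 358
  blue: 1432 × 2/4 = 716
  white: 1432 × 1/4 = 358
χ² = Σ (O − E)² / E
  black: (420 − 358)² / 358 = 10.7374
  blue: (637 − 716)² / 716 = 8.7165
  white: (375 − 358)² / 358 = 0.8073
χ² = 10.7374 + 8.7165 + 0.8073 = 20.2612 ≈ 20.261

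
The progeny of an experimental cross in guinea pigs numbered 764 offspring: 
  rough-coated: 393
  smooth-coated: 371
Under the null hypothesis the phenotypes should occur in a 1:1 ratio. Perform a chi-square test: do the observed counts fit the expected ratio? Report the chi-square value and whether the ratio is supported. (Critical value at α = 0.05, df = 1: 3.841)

The 1:1 ratio has 2 parts, so with N = 764 the expected counts are:
  rough-coated: 764 × 1/2 = 382
  smooth-coated: 764 × 1/2 = 382
χ² = Σ (O − E)² / E
  rough-coated: (393 − 382)² / 382 = 0.3168
  smooth-coated: (371 − 382)² / 382 = 0.3168
χ² = 0.3168 + 0.3168 = 0.6336 ≈ 0.634
Degrees of freedom = 2 − 1 = 1; critical value at α = 0.05 is 3.841.
Since 0.634 < 3.841, we fail to reject the null hypothesis — the data are consistent with the 1:1 ratio.

0.634; consistent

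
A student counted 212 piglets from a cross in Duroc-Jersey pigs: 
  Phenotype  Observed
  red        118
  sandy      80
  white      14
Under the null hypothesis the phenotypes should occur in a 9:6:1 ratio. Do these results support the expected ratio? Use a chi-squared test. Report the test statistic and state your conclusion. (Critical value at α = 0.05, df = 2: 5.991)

Under the 9:6:1 hypothesis (Σ ratio = 16, N = 212):
  red: 212 × 9/16 = 119.25
  sandy: 212 × 6/16 = 79.5
  white: 212 × 1/16 = 13.25
χ² = Σ (O − E)² / E
  red: (118 − 119.25)² / 119.25 = 0.0131
  sandy: (80 − 79.5)² / 79.5 = 0.0031
  white: (14 − 13.25)² / 13.25 = 0.0425
χ² = 0.0131 + 0.0031 + 0.0425 = 0.0587 ≈ 0.059
Degrees of freedom = 3 − 1 = 2; critical value at α = 0.05 is 5.991.
Since 0.059 < 5.991, we fail to reject the null hypothesis — the data are consistent with the 9:6:1 ratio.

0.059; consistent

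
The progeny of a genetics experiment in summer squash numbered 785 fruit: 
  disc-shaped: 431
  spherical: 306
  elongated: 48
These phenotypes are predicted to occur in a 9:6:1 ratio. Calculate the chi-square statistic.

0.735

Under the 9:6:1 hypothesis (Σ ratio = 16, N = 785):
  disc-shaped: 785 × 9/16 = 441.5625
  spherical: 785 × 6/16 = 294.375
  elongated: 785 × 1/16 = 49.0625
χ² = Σ (O − E)² / E
  disc-shaped: (431 − 441.5625)² / 441.5625 = 0.2527
  spherical: (306 − 294.375)² / 294.375 = 0.4591
  elongated: (48 − 49.0625)² / 49.0625 = 0.0230
χ² = 0.2527 + 0.4591 + 0.0230 = 0.7348 ≈ 0.735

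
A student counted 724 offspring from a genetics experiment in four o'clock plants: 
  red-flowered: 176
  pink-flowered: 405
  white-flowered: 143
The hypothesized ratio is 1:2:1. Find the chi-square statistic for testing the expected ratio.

13.224

Total ratio parts = 4. Expected numbers out of 724:
  red-flowered: 724 × 1/4 = 181
  pink-flowered: 724 × 2/4 = 362
  white-flowered: 724 × 1/4 = 181
χ² = Σ (O − E)² / E
  red-flowered: (176 − 181)² / 181 = 0.1381
  pink-flowered: (405 − 362)² / 362 = 5.1077
  white-flowered: (143 − 181)² / 181 = 7.9779
χ² = 0.1381 + 5.1077 + 7.9779 = 13.2237 ≈ 13.224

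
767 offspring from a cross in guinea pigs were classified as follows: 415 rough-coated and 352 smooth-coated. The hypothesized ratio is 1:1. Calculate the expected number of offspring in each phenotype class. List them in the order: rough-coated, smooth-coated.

Expected counts for N = 767 under a 1:1 ratio (total parts = 2):
  rough-coated: 767 × 1/2 = 383.5
  smooth-coated: 767 × 1/2 = 383.5

383.5, 383.5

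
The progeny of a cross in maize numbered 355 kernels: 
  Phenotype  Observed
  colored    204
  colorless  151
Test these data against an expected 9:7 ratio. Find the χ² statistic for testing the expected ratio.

Under the 9:7 hypothesis (Σ ratio = 16, N = 355):
  colored: 355 × 9/16 = 199.6875
  colorless: 355 × 7/16 = 155.3125
χ² = Σ (O − E)² / E
  colored: (204 − 199.6875)² / 199.6875 = 0.0931
  colorless: (151 − 155.3125)² / 155.3125 = 0.1197
χ² = 0.0931 + 0.1197 = 0.2128 ≈ 0.213

0.213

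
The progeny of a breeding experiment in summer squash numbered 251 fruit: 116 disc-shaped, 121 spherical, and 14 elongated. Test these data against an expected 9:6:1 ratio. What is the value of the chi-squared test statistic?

12.348

Expected counts for N = 251 under a 9:6:1 ratio (total parts = 16):
  disc-shaped: 251 × 9/16 = 141.1875
  spherical: 251 × 6/16 = 94.125
  elongated: 251 × 1/16 = 15.6875
χ² = Σ (O − E)² / E
  disc-shaped: (116 − 141.1875)² / 141.1875 = 4.4934
  spherical: (121 − 94.125)² / 94.125 = 7.6735
  elongated: (14 − 15.6875)² / 15.6875 = 0.1815
χ² = 4.4934 + 7.6735 + 0.1815 = 12.3484 ≈ 12.348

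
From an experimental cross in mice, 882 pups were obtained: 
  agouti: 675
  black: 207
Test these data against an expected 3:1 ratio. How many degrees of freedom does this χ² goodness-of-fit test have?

1

A goodness-of-fit test with 2 phenotype classes has df = 2 − 1 = 1.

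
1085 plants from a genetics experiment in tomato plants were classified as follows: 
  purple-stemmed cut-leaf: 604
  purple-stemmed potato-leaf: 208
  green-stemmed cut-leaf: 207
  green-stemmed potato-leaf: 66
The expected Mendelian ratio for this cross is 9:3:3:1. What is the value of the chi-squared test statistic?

0.278

Under the 9:3:3:1 hypothesis (Σ ratio = 16, N = 1085):
  purple-stemmed cut-leaf: 1085 × 9/16 = 610.3125
  purple-stemmed potato-leaf: 1085 × 3/16 = 203.4375
  green-stemmed cut-leaf: 1085 × 3/16 = 203.4375
  green-stemmed potato-leaf: 1085 × 1/16 = 67.8125
χ² = Σ (O − E)² / E
  purple-stemmed cut-leaf: (604 − 610.3125)² / 610.3125 = 0.0653
  purple-stemmed potato-leaf: (208 − 203.4375)² / 203.4375 = 0.1023
  green-stemmed cut-leaf: (207 − 203.4375)² / 203.4375 = 0.0624
  green-stemmed potato-leaf: (66 − 67.8125)² / 67.8125 = 0.0484
χ² = 0.0653 + 0.1023 + 0.0624 + 0.0484 = 0.2784 ≈ 0.278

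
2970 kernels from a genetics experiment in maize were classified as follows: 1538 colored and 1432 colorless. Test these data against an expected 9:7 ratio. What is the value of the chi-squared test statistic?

24.065

The 9:7 ratio has 16 parts, so with N = 2970 the expected counts are:
  colored: 2970 × 9/16 = 1670.625
  colorless: 2970 × 7/16 = 1299.375
χ² = Σ (O − E)² / E
  colored: (1538 − 1670.625)² / 1670.625 = 10.5286
  colorless: (1432 − 1299.375)² / 1299.375 = 13.5368
χ² = 10.5286 + 13.5368 = 24.0654 ≈ 24.065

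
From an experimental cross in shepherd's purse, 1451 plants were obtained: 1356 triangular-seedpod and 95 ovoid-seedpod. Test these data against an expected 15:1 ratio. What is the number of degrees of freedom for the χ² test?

A goodness-of-fit test with 2 phenotype classes has df = 2 − 1 = 1.

1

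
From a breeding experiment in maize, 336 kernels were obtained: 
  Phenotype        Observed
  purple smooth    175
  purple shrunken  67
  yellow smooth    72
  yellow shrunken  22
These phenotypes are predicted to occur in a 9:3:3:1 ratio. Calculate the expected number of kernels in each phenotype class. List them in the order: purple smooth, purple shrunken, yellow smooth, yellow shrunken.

The 9:3:3:1 ratio has 16 parts, so with N = 336 the expected counts are:
  purple smooth: 336 × 9/16 = 189
  purple shrunken: 336 × 3/16 = 63
  yellow smooth: 336 × 3/16 = 63
  yellow shrunken: 336 × 1/16 = 21

189, 63, 63, 21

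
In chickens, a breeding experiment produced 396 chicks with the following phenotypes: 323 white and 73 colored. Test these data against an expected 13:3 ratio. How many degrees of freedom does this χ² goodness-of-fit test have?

A goodness-of-fit test with 2 phenotype classes has df = 2 − 1 = 1.

1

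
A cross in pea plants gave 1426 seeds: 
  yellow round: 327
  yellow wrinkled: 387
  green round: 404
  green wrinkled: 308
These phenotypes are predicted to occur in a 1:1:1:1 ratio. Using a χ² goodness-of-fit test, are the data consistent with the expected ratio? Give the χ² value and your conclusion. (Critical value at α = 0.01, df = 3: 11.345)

17.978; not consistent

Total ratio parts = 4. Expected numbers out of 1426:
  yellow round: 1426 × 1/4 = 356.5
  yellow wrinkled: 1426 × 1/4 = 356.5
  green round: 1426 × 1/4 = 356.5
  green wrinkled: 1426 × 1/4 = 356.5
χ² = Σ (O − E)² / E
  yellow round: (327 − 356.5)² / 356.5 = 2.4411
  yellow wrinkled: (387 − 356.5)² / 356.5 = 2.6094
  green round: (404 − 356.5)² / 356.5 = 6.3289
  green wrinkled: (308 − 356.5)² / 356.5 = 6.5982
χ² = 2.4411 + 2.6094 + 6.3289 + 6.5982 = 17.9776 ≈ 17.978
Degrees of freedom = 4 − 1 = 3; critical value at α = 0.01 is 11.345.
Since 17.978 > 11.345, we reject the null hypothesis — the data do not fit the 1:1:1:1 ratio.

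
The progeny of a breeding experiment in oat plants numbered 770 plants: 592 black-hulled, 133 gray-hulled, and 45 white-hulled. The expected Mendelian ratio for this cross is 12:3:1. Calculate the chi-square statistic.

1.463

Under the 12:3:1 hypothesis (Σ ratio = 16, N = 770):
  black-hulled: 770 × 12/16 = 577.5
  gray-hulled: 770 × 3/16 = 144.375
  white-hulled: 770 × 1/16 = 48.125
χ² = Σ (O − E)² / E
  black-hulled: (592 − 577.5)² / 577.5 = 0.3641
  gray-hulled: (133 − 144.375)² / 144.375 = 0.8962
  white-hulled: (45 − 48.125)² / 48.125 = 0.2029
χ² = 0.3641 + 0.8962 + 0.2029 = 1.4632 ≈ 1.463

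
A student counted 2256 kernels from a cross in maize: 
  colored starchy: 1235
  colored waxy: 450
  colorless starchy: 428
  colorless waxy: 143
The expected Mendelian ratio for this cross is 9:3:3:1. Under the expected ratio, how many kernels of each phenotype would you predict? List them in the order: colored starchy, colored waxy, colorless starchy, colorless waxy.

Under the 9:3:3:1 hypothesis (Σ ratio = 16, N = 2256):
  colored starchy: 2256 × 9/16 = 1269
  colored waxy: 2256 × 3/16 = 423
  colorless starchy: 2256 × 3/16 = 423
  colorless waxy: 2256 × 1/16 = 141

1269, 423, 423, 141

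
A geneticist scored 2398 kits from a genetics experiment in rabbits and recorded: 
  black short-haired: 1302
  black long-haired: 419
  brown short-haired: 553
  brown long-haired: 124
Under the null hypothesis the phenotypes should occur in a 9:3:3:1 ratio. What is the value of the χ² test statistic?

Total ratio parts = 16. Expected numbers out of 2398:
  black short-haired: 2398 × 9/16 = 1348.875
  black long-haired: 2398 × 3/16 = 449.625
  brown short-haired: 2398 × 3/16 = 449.625
  brown long-haired: 2398 × 1/16 = 149.875
χ² = Σ (O − E)² / E
  black short-haired: (1302 − 1348.875)² / 1348.875 = 1.6290
  black long-haired: (419 − 449.625)² / 449.625 = 2.0859
  brown short-haired: (553 − 449.625)² / 449.625 = 23.7673
  brown long-haired: (124 − 149.875)² / 149.875 = 4.4672
χ² = 1.6290 + 2.0859 + 23.7673 + 4.4672 = 31.9494 ≈ 31.949

31.949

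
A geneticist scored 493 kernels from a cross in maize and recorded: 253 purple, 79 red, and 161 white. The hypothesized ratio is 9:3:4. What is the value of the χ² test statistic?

Total ratio parts = 16. Expected numbers out of 493:
  purple: 493 × 9/16 = 277.3125
  red: 493 × 3/16 = 92.4375
  white: 493 × 4/16 = 123.25
χ² = Σ (O − E)² / E
  purple: (253 − 277.3125)² / 277.3125 = 2.1315
  red: (79 − 92.4375)² / 92.4375 = 1.9534
  white: (161 − 123.25)² / 123.25 = 11.5624
χ² = 2.1315 + 1.9534 + 11.5624 = 15.6473 ≈ 15.647

15.647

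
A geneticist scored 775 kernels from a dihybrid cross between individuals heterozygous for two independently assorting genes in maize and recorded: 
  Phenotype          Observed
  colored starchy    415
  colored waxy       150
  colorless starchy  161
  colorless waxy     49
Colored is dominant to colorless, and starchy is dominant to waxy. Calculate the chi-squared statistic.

A dihybrid F₂ with independent assortment and complete dominance at both loci gives a 9:3:3:1 phenotypic ratio.
Total ratio parts = 16. Expected numbers out of 775:
  colored starchy: 775 × 9/16 = 435.9375
  colored waxy: 775 × 3/16 = 145.3125
  colorless starchy: 775 × 3/16 = 145.3125
  colorless waxy: 775 × 1/16 = 48.4375
χ² = Σ (O − E)² / E
  colored starchy: (415 − 435.9375)² / 435.9375 = 1.0056
  colored waxy: (150 − 145.3125)² / 145.3125 = 0.1512
  colorless starchy: (161 − 145.3125)² / 145.3125 = 1.6936
  colorless waxy: (49 − 48.4375)² / 48.4375 = 0.0065
χ² = 1.0056 + 0.1512 + 1.6936 + 0.0065 = 2.8569 ≈ 2.857

2.857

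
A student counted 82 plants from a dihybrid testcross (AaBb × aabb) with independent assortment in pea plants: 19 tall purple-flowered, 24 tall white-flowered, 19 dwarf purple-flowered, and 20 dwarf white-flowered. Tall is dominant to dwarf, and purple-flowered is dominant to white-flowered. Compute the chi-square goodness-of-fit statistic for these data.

A dihybrid testcross with independent assortment gives a 1:1:1:1 ratio.
Expected counts for N = 82 under a 1:1:1:1 ratio (total parts = 4):
  tall purple-flowered: 82 × 1/4 = 20.5
  tall white-flowered: 82 × 1/4 = 20.5
  dwarf purple-flowered: 82 × 1/4 = 20.5
  dwarf white-flowered: 82 × 1/4 = 20.5
χ² = Σ (O − E)² / E
  tall purple-flowered: (19 − 20.5)² / 20.5 = 0.1098
  tall white-flowered: (24 − 20.5)² / 20.5 = 0.5976
  dwarf purple-flowered: (19 − 20.5)² / 20.5 = 0.1098
  dwarf white-flowered: (20 − 20.5)² / 20.5 = 0.0122
χ² = 0.1098 + 0.5976 + 0.1098 + 0.0122 = 0.8294 ≈ 0.829

0.829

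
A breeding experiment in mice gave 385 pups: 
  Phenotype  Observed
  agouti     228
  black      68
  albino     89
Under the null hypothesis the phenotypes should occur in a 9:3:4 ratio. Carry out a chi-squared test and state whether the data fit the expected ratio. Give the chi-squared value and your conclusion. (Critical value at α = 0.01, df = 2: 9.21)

The 9:3:4 ratio has 16 parts, so with N = 385 the expected counts are:
  agouti: 385 × 9/16 = 216.5625
  black: 385 × 3/16 = 72.1875
  albino: 385 × 4/16 = 96.25
χ² = Σ (O − E)² / E
  agouti: (228 − 216.5625)² / 216.5625 = 0.6041
  black: (68 − 72.1875)² / 72.1875 = 0.2429
  albino: (89 − 96.25)² / 96.25 = 0.5461
χ² = 0.6041 + 0.2429 + 0.5461 = 1.3931 ≈ 1.393
Degrees of freedom = 3 − 1 = 2; critical value at α = 0.01 is 9.21.
Since 1.393 < 9.21, we fail to reject the null hypothesis — the data are consistent with the 9:3:4 ratio.

1.393; consistent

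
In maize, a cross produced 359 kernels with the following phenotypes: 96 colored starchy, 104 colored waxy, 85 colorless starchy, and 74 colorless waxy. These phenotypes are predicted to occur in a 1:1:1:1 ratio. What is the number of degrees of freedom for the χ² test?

3

A goodness-of-fit test with 4 phenotype classes has df = 4 − 1 = 3.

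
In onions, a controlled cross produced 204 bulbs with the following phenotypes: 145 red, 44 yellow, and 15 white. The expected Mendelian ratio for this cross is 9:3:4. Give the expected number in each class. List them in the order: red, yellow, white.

114.75, 38.25, 51

Total ratio parts = 16. Expected numbers out of 204:
  red: 204 × 9/16 = 114.75
  yellow: 204 × 3/16 = 38.25
  white: 204 × 4/16 = 51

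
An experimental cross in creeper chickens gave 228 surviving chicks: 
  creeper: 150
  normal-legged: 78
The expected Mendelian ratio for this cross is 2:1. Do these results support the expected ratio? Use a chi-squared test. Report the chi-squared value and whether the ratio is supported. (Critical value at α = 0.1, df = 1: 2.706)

Total ratio parts = 3. Expected numbers out of 228:
  creeper: 228 × 2/3 = 152
  normal-legged: 228 × 1/3 = 76
χ² = Σ (O − E)² / E
  creeper: (150 − 152)² / 152 = 0.0263
  normal-legged: (78 − 76)² / 76 = 0.0526
χ² = 0.0263 + 0.0526 = 0.0789 ≈ 0.079
Degrees of freedom = 2 − 1 = 1; critical value at α = 0.1 is 2.706.
Since 0.079 < 2.706, we fail to reject the null hypothesis — the data are consistent with the 2:1 ratio.

0.079; consistent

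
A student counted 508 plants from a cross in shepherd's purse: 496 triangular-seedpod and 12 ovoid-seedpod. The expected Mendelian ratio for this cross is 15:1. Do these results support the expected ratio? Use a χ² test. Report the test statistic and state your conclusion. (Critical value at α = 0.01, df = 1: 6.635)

The 15:1 ratio has 16 parts, so with N = 508 the expected counts are:
  triangular-seedpod: 508 × 15/16 = 476.25
  ovoid-seedpod: 508 × 1/16 = 31.75
χ² = Σ (O − E)² / E
  triangular-seedpod: (496 − 476.25)² / 476.25 = 0.8190
  ovoid-seedpod: (12 − 31.75)² / 31.75 = 12.2854
χ² = 0.8190 + 12.2854 = 13.1044 ≈ 13.104
Degrees of freedom = 2 − 1 = 1; critical value at α = 0.01 is 6.635.
Since 13.104 > 6.635, we reject the null hypothesis — the data do not fit the 15:1 ratio.

13.104; not consistent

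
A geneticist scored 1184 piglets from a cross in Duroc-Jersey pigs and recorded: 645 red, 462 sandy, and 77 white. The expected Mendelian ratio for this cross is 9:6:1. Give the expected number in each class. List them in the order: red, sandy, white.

The 9:6:1 ratio has 16 parts, so with N = 1184 the expected counts are:
  red: 1184 × 9/16 = 666
  sandy: 1184 × 6/16 = 444
  white: 1184 × 1/16 = 74

666, 444, 74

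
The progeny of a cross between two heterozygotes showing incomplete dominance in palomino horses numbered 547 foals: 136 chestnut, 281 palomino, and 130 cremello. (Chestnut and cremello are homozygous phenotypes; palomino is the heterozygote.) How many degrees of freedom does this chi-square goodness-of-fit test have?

With incomplete dominance, a heterozygote × heterozygote cross gives a 1:2:1 phenotypic ratio.
A goodness-of-fit test with 3 phenotype classes has df = 3 − 1 = 2.

2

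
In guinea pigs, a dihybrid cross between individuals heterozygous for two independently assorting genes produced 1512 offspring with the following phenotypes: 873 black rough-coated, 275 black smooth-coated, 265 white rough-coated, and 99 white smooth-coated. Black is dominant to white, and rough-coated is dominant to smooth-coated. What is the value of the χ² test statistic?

2.272

A dihybrid F₂ with independent assortment and complete dominance at both loci gives a 9:3:3:1 phenotypic ratio.
The 9:3:3:1 ratio has 16 parts, so with N = 1512 the expected counts are:
  black rough-coated: 1512 × 9/16 = 850.5
  black smooth-coated: 1512 × 3/16 = 283.5
  white rough-coated: 1512 × 3/16 = 283.5
  white smooth-coated: 1512 × 1/16 = 94.5
χ² = Σ (O − E)² / E
  black rough-coated: (873 − 850.5)² / 850.5 = 0.5952
  black smooth-coated: (275 − 283.5)² / 283.5 = 0.2549
  white rough-coated: (265 − 283.5)² / 283.5 = 1.2072
  white smooth-coated: (99 − 94.5)² / 94.5 = 0.2143
χ² = 0.5952 + 0.2549 + 1.2072 + 0.2143 = 2.2716 ≈ 2.272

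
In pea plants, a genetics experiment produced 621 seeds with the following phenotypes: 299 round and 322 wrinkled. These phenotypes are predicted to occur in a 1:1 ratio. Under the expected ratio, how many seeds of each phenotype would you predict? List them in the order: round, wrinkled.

The 1:1 ratio has 2 parts, so with N = 621 the expected counts are:
  round: 621 × 1/2 = 310.5
  wrinkled: 621 × 1/2 = 310.5

310.5, 310.5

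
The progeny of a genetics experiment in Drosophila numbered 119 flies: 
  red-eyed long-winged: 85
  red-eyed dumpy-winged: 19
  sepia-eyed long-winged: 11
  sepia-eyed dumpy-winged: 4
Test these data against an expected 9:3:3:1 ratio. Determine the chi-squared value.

12.690

Total ratio parts = 16. Expected numbers out of 119:
  red-eyed long-winged: 119 × 9/16 = 66.9375
  red-eyed dumpy-winged: 119 × 3/16 = 22.3125
  sepia-eyed long-winged: 119 × 3/16 = 22.3125
  sepia-eyed dumpy-winged: 119 × 1/16 = 7.4375
χ² = Σ (O − E)² / E
  red-eyed long-winged: (85 − 66.9375)² / 66.9375 = 4.8740
  red-eyed dumpy-winged: (19 − 22.3125)² / 22.3125 = 0.4918
  sepia-eyed long-winged: (11 − 22.3125)² / 22.3125 = 5.7355
  sepia-eyed dumpy-winged: (4 − 7.4375)² / 7.4375 = 1.5888
χ² = 4.8740 + 0.4918 + 5.7355 + 1.5888 = 12.6901 ≈ 12.690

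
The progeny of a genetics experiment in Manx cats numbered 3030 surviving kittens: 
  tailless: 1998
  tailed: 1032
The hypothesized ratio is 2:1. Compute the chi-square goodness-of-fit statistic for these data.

0.719

Expected counts for N = 3030 under a 2:1 ratio (total parts = 3):
  tailless: 3030 × 2/3 = 2020
  tailed: 3030 × 1/3 = 1010
χ² = Σ (O − E)² / E
  tailless: (1998 − 2020)² / 2020 = 0.2396
  tailed: (1032 − 1010)² / 1010 = 0.4792
χ² = 0.2396 + 0.4792 = 0.7188 ≈ 0.719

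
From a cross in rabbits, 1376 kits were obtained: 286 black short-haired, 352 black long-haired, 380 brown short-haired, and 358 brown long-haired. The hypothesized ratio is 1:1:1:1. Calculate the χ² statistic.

14.302

Expected counts for N = 1376 under a 1:1:1:1 ratio (total parts = 4):
  black short-haired: 1376 × 1/4 = 344
  black long-haired: 1376 × 1/4 = 344
  brown short-haired: 1376 × 1/4 = 344
  brown long-haired: 1376 × 1/4 = 344
χ² = Σ (O − E)² / E
  black short-haired: (286 − 344)² / 344 = 9.7791
  black long-haired: (352 − 344)² / 344 = 0.1860
  brown short-haired: (380 − 344)² / 344 = 3.7674
  brown long-haired: (358 − 344)² / 344 = 0.5698
χ² = 9.7791 + 0.1860 + 3.7674 + 0.5698 = 14.3023 ≈ 14.302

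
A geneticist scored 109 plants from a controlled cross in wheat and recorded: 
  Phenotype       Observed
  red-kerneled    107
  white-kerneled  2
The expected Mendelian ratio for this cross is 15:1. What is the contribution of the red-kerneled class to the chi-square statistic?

0.227

Under the 15:1 hypothesis (Σ ratio = 16, N = 109):
  red-kerneled: 109 × 15/16 = 102.1875
  white-kerneled: 109 × 1/16 = 6.8125
Contribution of red-kerneled: (107 − 102.1875)² / 102.1875 = 0.2266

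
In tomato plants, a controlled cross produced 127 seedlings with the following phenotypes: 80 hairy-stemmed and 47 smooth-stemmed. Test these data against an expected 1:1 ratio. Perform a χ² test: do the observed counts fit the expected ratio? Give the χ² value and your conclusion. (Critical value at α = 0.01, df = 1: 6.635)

8.575; not consistent

The 1:1 ratio has 2 parts, so with N = 127 the expected counts are:
  hairy-stemmed: 127 × 1/2 = 63.5
  smooth-stemmed: 127 × 1/2 = 63.5
χ² = Σ (O − E)² / E
  hairy-stemmed: (80 − 63.5)² / 63.5 = 4.2874
  smooth-stemmed: (47 − 63.5)² / 63.5 = 4.2874
χ² = 4.2874 + 4.2874 = 8.5748 ≈ 8.575
Degrees of freedom = 2 − 1 = 1; critical value at α = 0.01 is 6.635.
Since 8.575 > 6.635, we reject the null hypothesis — the data do not fit the 1:1 ratio.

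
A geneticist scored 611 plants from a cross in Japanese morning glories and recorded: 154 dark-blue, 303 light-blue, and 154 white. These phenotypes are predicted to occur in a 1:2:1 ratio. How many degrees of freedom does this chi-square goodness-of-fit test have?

A goodness-of-fit test with 3 phenotype classes has df = 3 − 1 = 2.

2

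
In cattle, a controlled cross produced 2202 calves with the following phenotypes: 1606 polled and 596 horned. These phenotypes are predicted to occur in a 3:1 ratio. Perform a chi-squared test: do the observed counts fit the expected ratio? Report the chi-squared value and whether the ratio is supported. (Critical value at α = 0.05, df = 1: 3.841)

5.014; not consistent

Expected counts for N = 2202 under a 3:1 ratio (total parts = 4):
  polled: 2202 × 3/4 = 1651.5
  horned: 2202 × 1/4 = 550.5
χ² = Σ (O − E)² / E
  polled: (1606 − 1651.5)² / 1651.5 = 1.2536
  horned: (596 − 550.5)² / 550.5 = 3.7607
χ² = 1.2536 + 3.7607 = 5.0143 ≈ 5.014
Degrees of freedom = 2 − 1 = 1; critical value at α = 0.05 is 3.841.
Since 5.014 > 3.841, we reject the null hypothesis — the data do not fit the 3:1 ratio.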